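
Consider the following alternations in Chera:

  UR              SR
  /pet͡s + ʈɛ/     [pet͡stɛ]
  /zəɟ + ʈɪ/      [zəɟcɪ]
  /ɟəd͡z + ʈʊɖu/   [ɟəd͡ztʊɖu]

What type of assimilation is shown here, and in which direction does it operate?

Comparing underlying and surface forms, /ʈ/ → [t] is the alternation; the neighbouring /t͡s/ is constant.
/ʈ/ is retroflex while /t͡s/ is alveolar; the output [t] is alveolar, matching the trigger — so the feature that spreads is place.
Manner and voice are unchanged, so the assimilation is partial, not total.
The same holds elsewhere in the data: /ʈ/ → [c] after /ɟ/ (retroflex → palatal, matching palatal); /ʈ/ → [t] after /d͡z/ (retroflex → alveolar, matching alveolar) — only place changes, and always toward the preceding segment.
Since the segment that changes follows the conditioning segment, the assimilation is progressive.

progressive place assimilation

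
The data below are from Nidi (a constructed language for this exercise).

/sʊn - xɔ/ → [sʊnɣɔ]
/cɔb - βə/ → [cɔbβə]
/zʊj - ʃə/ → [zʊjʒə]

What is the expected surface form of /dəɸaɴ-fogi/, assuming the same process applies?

The data show progressive voicing assimilation: /x/ → [ɣ] after /n/; /ʃ/ → [ʒ] after /j/. In each pair only voicing changes, matching the preceding consonant, while place and manner stay constant.
No alternation appears in [cɔbβə]: there the adjacent consonants already agree in voicing (/β/ and /b/ are both voiced), so this form is consistent with the same rule.
The rule targets /f/ (voiceless labiodental fricative), which sits after the trigger /ɴ/ (voiced).
A voiced labiodental fricative is [v], so the surface segment is [v].

[dəɸaɴvogi]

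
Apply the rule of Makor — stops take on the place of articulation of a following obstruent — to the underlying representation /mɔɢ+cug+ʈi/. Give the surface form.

[mɔɟcuɖʈi]

The rule targets /ɢ/ (voiced uvular stop), which sits before the trigger /c/ (palatal).
A voiced palatal stop is [ɟ], so the surface segment is [ɟ].
The same rule applies at the second boundary: /g/ → [ɖ] next to /ʈ/.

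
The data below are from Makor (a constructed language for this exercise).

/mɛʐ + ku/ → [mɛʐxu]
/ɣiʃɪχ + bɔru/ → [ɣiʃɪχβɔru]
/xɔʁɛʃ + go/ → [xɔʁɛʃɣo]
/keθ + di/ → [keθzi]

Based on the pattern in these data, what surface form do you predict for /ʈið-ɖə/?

[ʈiðʐə]

The data show progressive manner assimilation: /k/ → [x] after /ʐ/; /b/ → [β] after /χ/; /g/ → [ɣ] after /ʃ/; /d/ → [z] after /θ/. In each pair only manner changes, matching the preceding consonant, while place and voice stay constant.
/ɖ/ is a voiced retroflex stop. The preceding trigger /ð/ is a fricative, so /ɖ/ must become a fricative as well.
A voiced retroflex fricative is [ʐ], so the surface segment is [ʐ].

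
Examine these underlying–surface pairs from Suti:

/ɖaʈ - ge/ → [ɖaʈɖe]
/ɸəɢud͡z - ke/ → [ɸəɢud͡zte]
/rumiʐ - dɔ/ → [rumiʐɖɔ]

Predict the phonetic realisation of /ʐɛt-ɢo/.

[ʐɛtdo]

The data show progressive place assimilation: /g/ → [ɖ] after /ʈ/; /k/ → [t] after /d͡z/; /d/ → [ɖ] after /ʐ/. In each pair only place changes, matching the preceding consonant, while manner and voice stay constant.
The rule targets /ɢ/ (voiced uvular stop), which sits after the trigger /t/ (alveolar).
A voiced alveolar stop is [d], so the surface segment is [d].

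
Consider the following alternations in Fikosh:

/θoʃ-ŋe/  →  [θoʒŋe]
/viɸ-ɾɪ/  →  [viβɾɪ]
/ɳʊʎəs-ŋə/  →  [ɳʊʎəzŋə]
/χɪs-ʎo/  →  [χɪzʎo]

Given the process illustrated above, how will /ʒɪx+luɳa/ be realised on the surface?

The data show regressive voicing assimilation: /ʃ/ → [ʒ] before /ŋ/; /ɸ/ → [β] before /ɾ/; /s/ → [z] before /ŋ/; /s/ → [z] before /ʎ/. In each pair only voicing changes, matching the following consonant, while place and manner stay constant.
/x/ is a voiceless velar fricative. The following trigger /l/ is voiced, so /x/ must become voiced as well.
Changing only its voicing to voiced gives [ɣ] — the voiced velar fricative.

[ʒɪɣluɳa]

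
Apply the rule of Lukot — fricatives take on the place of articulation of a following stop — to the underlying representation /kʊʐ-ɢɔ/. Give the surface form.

[kʊʁɢɔ]

/ʐ/ is a voiced retroflex fricative. The following trigger /ɢ/ is uvular, so /ʐ/ must become uvular as well.
Changing only its place to uvular gives [ʁ] — the voiced uvular fricative.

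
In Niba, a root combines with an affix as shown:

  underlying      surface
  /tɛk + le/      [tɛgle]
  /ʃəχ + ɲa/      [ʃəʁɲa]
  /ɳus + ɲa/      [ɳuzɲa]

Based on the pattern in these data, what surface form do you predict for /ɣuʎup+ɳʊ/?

The data show regressive voicing assimilation: /k/ → [g] before /l/; /χ/ → [ʁ] before /ɲ/; /s/ → [z] before /ɲ/. In each pair only voicing changes, matching the following consonant, while place and manner stay constant.
The rule targets /p/ (voiceless bilabial stop), which sits before the trigger /ɳ/ (voiced).
A voiced bilabial stop is [b], so the surface segment is [b].

[ɣuʎubɳʊ]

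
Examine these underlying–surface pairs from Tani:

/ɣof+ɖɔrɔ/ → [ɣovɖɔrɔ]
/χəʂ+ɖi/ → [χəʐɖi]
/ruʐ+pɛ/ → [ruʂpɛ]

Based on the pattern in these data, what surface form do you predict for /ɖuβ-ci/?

[ɖuɸci]

The data show regressive voicing assimilation: /f/ → [v] before /ɖ/; /ʂ/ → [ʐ] before /ɖ/; /ʐ/ → [ʂ] before /p/. In each pair only voicing changes, matching the following consonant, while place and manner stay constant.
The rule targets /β/ (voiced bilabial fricative), which sits before the trigger /c/ (voiceless).
The voiceless bilabial fricative is [ɸ], so /β/ → [ɸ].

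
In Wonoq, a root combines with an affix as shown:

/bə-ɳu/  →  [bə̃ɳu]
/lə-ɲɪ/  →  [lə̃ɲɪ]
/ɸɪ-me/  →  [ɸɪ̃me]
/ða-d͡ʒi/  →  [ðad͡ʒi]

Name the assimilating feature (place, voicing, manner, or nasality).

nasality

The vowel /ə/ surfaces as nasalised [ə̃] next to the following nasal /ɳ/ — it has acquired the [+nasal] feature of its neighbour.
Likewise in the remaining data: /ə/ → [ə̃] before /ɲ/; /ɪ/ → [ɪ̃] before /m/ — each time a vowel is nasalised next to a following nasal.
No change occurs in [ðad͡ʒi] because the vowel at the boundary is adjacent to an oral consonant, not a nasal (/a/ next to /d͡ʒ/).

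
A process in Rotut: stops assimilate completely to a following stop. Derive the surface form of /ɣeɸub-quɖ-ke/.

/b/ is the segment targeted by the rule; it sits immediately before /q/, so it assimilates completely and surfaces as [q].
The same rule applies at the second boundary: /ɖ/ → [k] next to /k/.

[ɣeɸuqqukke]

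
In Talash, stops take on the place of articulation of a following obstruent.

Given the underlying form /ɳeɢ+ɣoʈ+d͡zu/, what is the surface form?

The rule targets /ɢ/ (voiced uvular stop), which sits before the trigger /ɣ/ (velar).
The voiced velar stop is [g], so /ɢ/ → [g].
The same rule applies at the second boundary: /ʈ/ → [t] next to /d͡z/.

[ɳegɣotd͡zu]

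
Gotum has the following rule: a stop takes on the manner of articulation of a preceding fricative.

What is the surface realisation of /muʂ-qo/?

[muʂχo]

The rule targets /q/ (voiceless uvular stop), which sits after the trigger /ʂ/ (fricative).
The voiceless uvular fricative is [χ], so /q/ → [χ].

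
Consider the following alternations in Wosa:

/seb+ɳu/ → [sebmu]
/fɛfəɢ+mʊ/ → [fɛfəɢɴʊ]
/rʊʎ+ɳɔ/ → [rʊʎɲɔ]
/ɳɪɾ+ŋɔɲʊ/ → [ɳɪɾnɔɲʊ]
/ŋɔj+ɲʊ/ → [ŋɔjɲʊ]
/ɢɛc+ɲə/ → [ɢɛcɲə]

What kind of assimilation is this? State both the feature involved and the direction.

Underlying /ɳ/ is realised as [m] next to /b/; /b/ itself does not change.
/ɳ/ is retroflex while /b/ is bilabial; the output [m] is bilabial, matching the trigger — so the feature that spreads is place.
Manner and voice are unchanged, so the assimilation is partial, not total.
The other alternating forms pattern the same way: /m/ → [ɴ] after /ɢ/ (bilabial → uvular, matching uvular); /ɳ/ → [ɲ] after /ʎ/ (retroflex → palatal, matching palatal); /ŋ/ → [n] after /ɾ/ (velar → alveolar, matching alveolar) — only place changes, and always toward the preceding segment.
No alternation appears in [ŋɔjɲʊ], [ɢɛcɲə]: there the adjacent consonants already agree in place (/ɲ/ and /j/ are both palatal; /ɲ/ and /c/ are both palatal), so these forms are consistent with the same rule.
The trigger is the preceding segment, so the direction is progressive (perseverative).

progressive place assimilation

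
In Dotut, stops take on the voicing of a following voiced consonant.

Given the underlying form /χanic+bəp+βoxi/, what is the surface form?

[χaniɟbəbβoxi]

/c/ is a voiceless palatal stop. The following trigger /b/ is voiced, so /c/ must become voiced as well.
Changing only its voicing to voiced gives [ɟ] — the voiced palatal stop.
The same rule applies at the second boundary: /p/ → [b] next to /β/.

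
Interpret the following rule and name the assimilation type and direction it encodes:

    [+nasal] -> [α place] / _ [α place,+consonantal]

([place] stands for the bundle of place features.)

The rule copies the place features (abbreviated [place]) from the environment onto the target, so the assimilating feature is place.
Since the environment is written after the underscore, the trigger follows the target; the direction is regressive.

regressive place assimilation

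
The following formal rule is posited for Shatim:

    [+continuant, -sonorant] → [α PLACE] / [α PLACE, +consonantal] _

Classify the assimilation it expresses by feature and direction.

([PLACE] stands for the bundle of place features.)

progressive place assimilation

The shared variable α links the value of the place features (abbreviated [PLACE]) on the target to the same value on the neighbouring segment, so place is the feature that assimilates.
Since the environment is written before the underscore, the trigger precedes the target; the direction is progressive.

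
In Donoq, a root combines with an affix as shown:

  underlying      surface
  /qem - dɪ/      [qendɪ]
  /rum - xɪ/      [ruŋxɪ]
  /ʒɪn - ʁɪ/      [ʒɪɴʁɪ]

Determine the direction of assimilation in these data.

The segment that alternates is /m/, which surfaces as [n] when adjacent to /d/.
/m/ is bilabial while /d/ is alveolar; the output [n] is alveolar, matching the trigger — so the feature that spreads is place.
The same holds elsewhere in the data: /m/ → [ŋ] before /x/ (bilabial → velar, matching velar); /n/ → [ɴ] before /ʁ/ (alveolar → uvular, matching uvular) — only place changes, and always toward the following segment.
Since the segment that changes precedes the conditioning segment, the assimilation is regressive.

regressive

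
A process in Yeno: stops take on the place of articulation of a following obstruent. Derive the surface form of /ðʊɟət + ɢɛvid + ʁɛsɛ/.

[ðʊɟəqɢɛviɢʁɛsɛ]

The rule targets /t/ (voiceless alveolar stop), which sits before the trigger /ɢ/ (uvular).
A voiceless uvular stop is [q], so the surface segment is [q].
At the second juncture, /d/ likewise becomes [ɢ] adjacent to /ʁ/.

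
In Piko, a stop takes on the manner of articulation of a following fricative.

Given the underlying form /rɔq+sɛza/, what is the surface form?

[rɔχsɛza]

/q/ is a voiceless uvular stop. The following trigger /s/ is a fricative, so /q/ must become a fricative as well.
The voiceless uvular fricative is [χ], so /q/ → [χ].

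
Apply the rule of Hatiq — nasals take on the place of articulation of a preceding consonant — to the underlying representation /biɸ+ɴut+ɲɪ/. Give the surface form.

The rule targets /ɴ/ (voiced uvular nasal), which sits after the trigger /ɸ/ (bilabial).
The voiced bilabial nasal is [m], so /ɴ/ → [m].
The same rule applies at the second boundary: /ɲ/ → [n] next to /t/.

[biɸmutnɪ]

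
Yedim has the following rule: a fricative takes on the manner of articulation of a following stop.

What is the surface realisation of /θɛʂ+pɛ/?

[θɛʈpɛ]

/ʂ/ is a voiceless retroflex fricative. The following trigger /p/ is a stop, so /ʂ/ must become a stop as well.
Changing only its manner to stop gives [ʈ] — the voiceless retroflex stop.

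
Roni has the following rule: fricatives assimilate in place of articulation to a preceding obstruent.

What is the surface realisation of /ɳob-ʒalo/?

/ʒ/ is a voiced postalveolar fricative. The preceding trigger /b/ is bilabial, so /ʒ/ must become bilabial as well.
A voiced bilabial fricative is [β], so the surface segment is [β].

[ɳobβalo]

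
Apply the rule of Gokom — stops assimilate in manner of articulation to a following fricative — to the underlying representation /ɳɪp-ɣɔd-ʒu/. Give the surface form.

[ɳɪɸɣɔzʒu]

/p/ is a voiceless bilabial stop. The following trigger /ɣ/ is a fricative, so /p/ must become a fricative as well.
Changing only its manner to fricative gives [ɸ] — the voiceless bilabial fricative.
The same rule applies at the second boundary: /d/ → [z] next to /ʒ/.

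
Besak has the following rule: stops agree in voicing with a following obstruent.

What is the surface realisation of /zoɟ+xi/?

[zocxi]

The rule targets /ɟ/ (voiced palatal stop), which sits before the trigger /x/ (voiceless).
A voiceless palatal stop is [c], so the surface segment is [c].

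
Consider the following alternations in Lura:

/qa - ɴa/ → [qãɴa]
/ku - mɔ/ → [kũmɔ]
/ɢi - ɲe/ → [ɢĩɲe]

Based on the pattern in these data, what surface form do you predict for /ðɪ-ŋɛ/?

The data show regressive nasality assimilation (vowel nasalisation): /a/ → [ã] before /ɴ/; /u/ → [ũ] before /m/; /i/ → [ĩ] before /ɲ/ — a vowel is nasalised by an immediately following nasal consonant.
The vowel /ɪ/ is adjacent to the following nasal /ŋ/, so it acquires [+nasal] and surfaces as [ɪ̃].

[ðɪ̃ŋɛ]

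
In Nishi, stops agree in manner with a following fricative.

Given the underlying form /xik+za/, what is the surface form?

[xixza]

The rule targets /k/ (voiceless velar stop), which sits before the trigger /z/ (fricative).
Changing only its manner to fricative gives [x] — the voiceless velar fricative.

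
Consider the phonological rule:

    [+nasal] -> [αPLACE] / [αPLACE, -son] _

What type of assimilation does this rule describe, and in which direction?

The rule copies the place features (abbreviated [PLACE]) from the environment onto the target, so the assimilating feature is place.
The conditioning segment sits to the left of the focus bar, meaning the trigger precedes the segment that changes — progressive assimilation.

progressive place assimilation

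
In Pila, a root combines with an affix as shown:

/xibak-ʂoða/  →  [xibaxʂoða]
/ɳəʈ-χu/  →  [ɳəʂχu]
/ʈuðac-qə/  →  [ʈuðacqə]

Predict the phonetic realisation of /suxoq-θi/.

[suxoχθi]

The data show regressive manner assimilation: /k/ → [x] before /ʂ/; /ʈ/ → [ʂ] before /χ/. In each pair only manner changes, matching the following consonant, while place and voice stay constant.
No alternation appears in [ʈuðacqə]: there the adjacent consonants already agree in manner (/c/ and /q/ are both stops), so this form is consistent with the same rule.
/q/ is a voiceless uvular stop. The following trigger /θ/ is a fricative, so /q/ must become a fricative as well.
A voiceless uvular fricative is [χ], so the surface segment is [χ].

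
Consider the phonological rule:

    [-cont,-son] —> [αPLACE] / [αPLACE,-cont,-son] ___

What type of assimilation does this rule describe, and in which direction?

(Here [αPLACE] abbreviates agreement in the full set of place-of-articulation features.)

progressive place assimilation

The rule copies the place features (abbreviated [PLACE]) from the environment onto the target, so the assimilating feature is place.
The conditioning segment sits to the left of the focus bar, meaning the trigger precedes the segment that changes — progressive assimilation.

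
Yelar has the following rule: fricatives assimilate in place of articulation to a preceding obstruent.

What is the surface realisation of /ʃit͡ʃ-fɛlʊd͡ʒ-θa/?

/f/ is a voiceless labiodental fricative. The preceding trigger /t͡ʃ/ is postalveolar, so /f/ must become postalveolar as well.
Changing only its place to postalveolar gives [ʃ] — the voiceless postalveolar fricative.
At the second juncture, /θ/ likewise becomes [ʃ] adjacent to /d͡ʒ/.

[ʃit͡ʃʃɛlʊd͡ʒʃa]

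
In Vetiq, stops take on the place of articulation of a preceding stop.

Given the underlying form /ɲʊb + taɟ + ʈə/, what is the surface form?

[ɲʊbpaɟcə]

The rule targets /t/ (voiceless alveolar stop), which sits after the trigger /b/ (bilabial).
Changing only its place to bilabial gives [p] — the voiceless bilabial stop.
At the second juncture, /ʈ/ likewise becomes [c] adjacent to /ɟ/.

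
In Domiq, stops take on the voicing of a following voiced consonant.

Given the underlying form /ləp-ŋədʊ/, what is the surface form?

[ləbŋədʊ]

/p/ is a voiceless bilabial stop. The following trigger /ŋ/ is voiced, so /p/ must become voiced as well.
A voiced bilabial stop is [b], so the surface segment is [b].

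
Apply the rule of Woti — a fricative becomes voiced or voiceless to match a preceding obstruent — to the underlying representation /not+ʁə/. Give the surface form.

/ʁ/ is a voiced uvular fricative. The preceding trigger /t/ is voiceless, so /ʁ/ must become voiceless as well.
A voiceless uvular fricative is [χ], so the surface segment is [χ].

[notχə]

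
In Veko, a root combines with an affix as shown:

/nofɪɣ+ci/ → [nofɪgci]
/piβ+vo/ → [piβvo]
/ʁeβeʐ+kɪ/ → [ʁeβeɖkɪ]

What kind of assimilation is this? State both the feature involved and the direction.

Underlying /ɣ/ is realised as [g] next to /c/; /c/ itself does not change.
The change fricative → stop matches the manner of the following /c/, identifying this as manner assimilation.
Place and voice are unchanged, so the assimilation is partial, not total.
The same holds elsewhere in the data: /ʐ/ → [ɖ] before /k/ (fricative → stop, matching a stop) — only manner changes, and always toward the following segment.
No alternation appears in [piβvo]: there the adjacent consonants already agree in manner (/β/ and /v/ are both fricatives), so this form is consistent with the same rule.
Since the segment that changes precedes the conditioning segment, the assimilation is regressive.

regressive manner assimilation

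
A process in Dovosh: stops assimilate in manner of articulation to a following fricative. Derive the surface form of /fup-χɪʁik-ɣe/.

[fuɸχɪʁixɣe]

The rule targets /p/ (voiceless bilabial stop), which sits before the trigger /χ/ (fricative).
Changing only its manner to fricative gives [ɸ] — the voiceless bilabial fricative.
At the second juncture, /k/ likewise becomes [x] adjacent to /ɣ/.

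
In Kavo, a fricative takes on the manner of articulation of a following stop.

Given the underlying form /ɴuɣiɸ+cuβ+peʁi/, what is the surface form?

/ɸ/ is a voiceless bilabial fricative. The following trigger /c/ is a stop, so /ɸ/ must become a stop as well.
The voiceless bilabial stop is [p], so /ɸ/ → [p].
The same rule applies at the second boundary: /β/ → [b] next to /p/.

[ɴuɣipcubpeʁi]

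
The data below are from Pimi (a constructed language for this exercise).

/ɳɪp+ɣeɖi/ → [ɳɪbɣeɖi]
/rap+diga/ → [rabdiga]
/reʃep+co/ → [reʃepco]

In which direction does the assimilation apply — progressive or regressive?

Underlying /p/ is realised as [b] next to /ɣ/; /ɣ/ itself does not change.
/p/ is voiceless while /ɣ/ is voiced; the output [b] is voiced, matching the trigger — so the feature that spreads is voicing.
The other alternating form patterns the same way: /p/ → [b] before /d/ (voiceless → voiced, matching voiced) — only voicing changes, and always toward the following segment.
Nothing changes in [reʃepco]: there the adjacent consonants already agree in voicing (/p/ and /c/ are both voiceless), so this form is consistent with the same rule.
The trigger is the following segment, so the direction is regressive (anticipatory).

regressive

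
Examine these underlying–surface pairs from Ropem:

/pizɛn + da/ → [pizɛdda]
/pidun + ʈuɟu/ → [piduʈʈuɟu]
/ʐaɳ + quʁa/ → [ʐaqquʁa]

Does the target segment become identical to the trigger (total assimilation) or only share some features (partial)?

total assimilation

Comparing underlying and surface forms, /n/ → [ʈ] is the alternation; the neighbouring /ʈ/ is constant.
The output [ʈ] is identical to the trigger /ʈ/ — every feature (place, manner, voicing) has been copied — so this is total assimilation.
The other forms behave the same way: /n/ → [d] before /d/; /ɳ/ → [q] before /q/ — in each case the output is a copy of the following consonant.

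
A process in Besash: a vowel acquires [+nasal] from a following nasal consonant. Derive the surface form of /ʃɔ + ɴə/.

[ʃɔ̃ɴə]

The vowel /ɔ/ is adjacent to the following nasal /ɴ/, so it acquires [+nasal] and surfaces as [ɔ̃].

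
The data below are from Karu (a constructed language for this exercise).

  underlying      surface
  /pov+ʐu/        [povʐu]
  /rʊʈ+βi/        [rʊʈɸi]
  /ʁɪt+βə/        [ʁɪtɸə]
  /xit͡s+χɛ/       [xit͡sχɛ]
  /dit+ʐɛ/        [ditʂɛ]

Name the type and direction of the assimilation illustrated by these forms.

progressive voicing assimilation

Comparing underlying and surface forms, /β/ → [ɸ] is the alternation; the neighbouring /ʈ/ is constant.
The change voiced → voiceless matches the voicing of the preceding /ʈ/, identifying this as voicing assimilation.
Place and manner are unchanged, so the assimilation is partial, not total.
The other alternating forms pattern the same way: /β/ → [ɸ] after /t/ (voiced → voiceless, matching voiceless); /ʐ/ → [ʂ] after /t/ (voiced → voiceless, matching voiceless) — only voicing changes, and always toward the preceding segment.
No alternation appears in [povʐu], [xit͡sχɛ]: there the adjacent consonants already agree in voicing (/ʐ/ and /v/ are both voiced; /χ/ and /t͡s/ are both voiceless), so these forms are consistent with the same rule.
The trigger is the preceding segment, so the direction is progressive (perseverative).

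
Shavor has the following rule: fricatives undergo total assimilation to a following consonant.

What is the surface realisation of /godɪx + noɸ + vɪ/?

[godɪnnovvɪ]

/x/ is the segment targeted by the rule; it sits immediately before /n/, so it assimilates completely and surfaces as [n].
The same rule applies at the second boundary: /ɸ/ → [v] next to /v/.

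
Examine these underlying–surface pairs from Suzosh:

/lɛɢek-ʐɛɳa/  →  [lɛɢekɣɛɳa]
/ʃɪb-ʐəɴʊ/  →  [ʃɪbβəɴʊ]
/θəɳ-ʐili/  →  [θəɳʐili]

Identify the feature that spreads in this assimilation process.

Underlying /ʐ/ is realised as [ɣ] next to /k/; /k/ itself does not change.
The change retroflex → velar matches the place of the preceding /k/, identifying this as place assimilation.
Checking the remaining alternation: /ʐ/ → [β] after /b/ (retroflex → bilabial, matching bilabial) — only place changes, and always toward the preceding segment.
No alternation appears in [θəɳʐili]: there the adjacent consonants already agree in place (/ʐ/ and /ɳ/ are both retroflex), so this form is consistent with the same rule.

place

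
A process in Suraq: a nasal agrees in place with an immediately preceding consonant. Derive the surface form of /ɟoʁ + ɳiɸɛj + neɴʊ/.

/ɳ/ is a voiced retroflex nasal. The preceding trigger /ʁ/ is uvular, so /ɳ/ must become uvular as well.
The voiced uvular nasal is [ɴ], so /ɳ/ → [ɴ].
The same rule applies at the second boundary: /n/ → [ɲ] next to /j/.

[ɟoʁɴiɸɛjɲeɴʊ]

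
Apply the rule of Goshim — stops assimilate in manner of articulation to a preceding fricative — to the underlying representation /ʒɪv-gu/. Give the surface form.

[ʒɪvɣu]

The rule targets /g/ (voiced velar stop), which sits after the trigger /v/ (fricative).
A voiced velar fricative is [ɣ], so the surface segment is [ɣ].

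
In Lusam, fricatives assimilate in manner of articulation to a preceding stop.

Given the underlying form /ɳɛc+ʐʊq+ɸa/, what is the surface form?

The rule targets /ʐ/ (voiced retroflex fricative), which sits after the trigger /c/ (stop).
A voiced retroflex stop is [ɖ], so the surface segment is [ɖ].
The same rule applies at the second boundary: /ɸ/ → [p] next to /q/.

[ɳɛcɖʊqpa]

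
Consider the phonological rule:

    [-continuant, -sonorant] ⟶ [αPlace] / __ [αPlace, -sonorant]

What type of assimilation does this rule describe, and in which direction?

regressive place assimilation

The rule copies the place features (abbreviated [Place]) from the environment onto the target, so the assimilating feature is place.
Since the environment is written after the underscore, the trigger follows the target; the direction is regressive.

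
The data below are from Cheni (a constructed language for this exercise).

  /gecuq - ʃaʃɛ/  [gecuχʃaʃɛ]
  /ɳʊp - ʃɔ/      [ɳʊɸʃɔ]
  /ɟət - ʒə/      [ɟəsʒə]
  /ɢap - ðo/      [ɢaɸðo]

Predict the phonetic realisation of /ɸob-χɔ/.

The data show regressive manner assimilation: /q/ → [χ] before /ʃ/; /p/ → [ɸ] before /ʃ/; /t/ → [s] before /ʒ/; /p/ → [ɸ] before /ð/. In each pair only manner changes, matching the following consonant, while place and voice stay constant.
/b/ is a voiced bilabial stop. The following trigger /χ/ is a fricative, so /b/ must become a fricative as well.
The voiced bilabial fricative is [β], so /b/ → [β].

[ɸoβχɔ]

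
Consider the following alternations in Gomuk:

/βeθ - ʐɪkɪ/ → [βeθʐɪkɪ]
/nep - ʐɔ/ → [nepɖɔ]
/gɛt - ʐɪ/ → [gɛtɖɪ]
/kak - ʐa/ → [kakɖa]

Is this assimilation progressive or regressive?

Comparing underlying and surface forms, /ʐ/ → [ɖ] is the alternation; the neighbouring /p/ is constant.
/ʐ/ is a fricative while /p/ is a stop; the output [ɖ] is a stop, matching the trigger — so the feature that spreads is manner.
Checking the remaining alternations: /ʐ/ → [ɖ] after /t/ (fricative → stop, matching a stop); /ʐ/ → [ɖ] after /k/ (fricative → stop, matching a stop) — only manner changes, and always toward the preceding segment.
No alternation appears in [βeθʐɪkɪ]: there the adjacent consonants already agree in manner (/ʐ/ and /θ/ are both fricatives), so this form is consistent with the same rule.
Since the segment that changes follows the conditioning segment, the assimilation is progressive.

progressive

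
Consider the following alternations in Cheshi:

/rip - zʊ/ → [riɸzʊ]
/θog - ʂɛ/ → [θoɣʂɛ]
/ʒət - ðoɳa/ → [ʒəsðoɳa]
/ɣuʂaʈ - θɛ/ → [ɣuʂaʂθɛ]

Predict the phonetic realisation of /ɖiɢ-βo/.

[ɖiʁβo]

The data show regressive manner assimilation: /p/ → [ɸ] before /z/; /g/ → [ɣ] before /ʂ/; /t/ → [s] before /ð/; /ʈ/ → [ʂ] before /θ/. In each pair only manner changes, matching the following consonant, while place and voice stay constant.
/ɢ/ is a voiced uvular stop. The following trigger /β/ is a fricative, so /ɢ/ must become a fricative as well.
Changing only its manner to fricative gives [ʁ] — the voiced uvular fricative.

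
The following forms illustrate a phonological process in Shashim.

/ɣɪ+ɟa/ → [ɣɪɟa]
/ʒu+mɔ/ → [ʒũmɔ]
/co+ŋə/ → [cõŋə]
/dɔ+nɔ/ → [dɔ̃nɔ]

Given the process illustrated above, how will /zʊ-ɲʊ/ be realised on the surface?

The data show regressive nasality assimilation (vowel nasalisation): /u/ → [ũ] before /m/; /o/ → [õ] before /ŋ/; /ɔ/ → [ɔ̃] before /n/ — a vowel is nasalised by an immediately following nasal consonant.
No change occurs in [ɣɪɟa] because the vowel at the boundary is adjacent to an oral consonant, not a nasal (/ɪ/ next to /ɟ/).
The vowel /ʊ/ is adjacent to the following nasal /ɲ/, so it acquires [+nasal] and surfaces as [ʊ̃].

[zʊ̃ɲʊ]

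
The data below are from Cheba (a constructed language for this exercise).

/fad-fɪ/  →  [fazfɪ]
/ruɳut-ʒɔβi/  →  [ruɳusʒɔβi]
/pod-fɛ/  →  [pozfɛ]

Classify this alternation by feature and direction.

Comparing underlying and surface forms, /d/ → [z] is the alternation; the neighbouring /f/ is constant.
/d/ is a stop while /f/ is a fricative; the output [z] is a fricative, matching the trigger — so the feature that spreads is manner.
Place and voice are unchanged, so the assimilation is partial, not total.
The other alternating form patterns the same way: /t/ → [s] before /ʒ/ (stop → fricative, matching a fricative) — only manner changes, and always toward the following segment.
Since the segment that changes precedes the conditioning segment, the assimilation is regressive.

regressive manner assimilation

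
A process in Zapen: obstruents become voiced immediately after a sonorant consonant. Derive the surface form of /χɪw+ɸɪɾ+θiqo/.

[χɪwβɪɾðiqo]

/ɸ/ is a voiceless bilabial fricative. The preceding trigger /w/ is voiced, so /ɸ/ must become voiced as well.
The voiced bilabial fricative is [β], so /ɸ/ → [β].
The same rule applies at the second boundary: /θ/ → [ð] next to /ɾ/.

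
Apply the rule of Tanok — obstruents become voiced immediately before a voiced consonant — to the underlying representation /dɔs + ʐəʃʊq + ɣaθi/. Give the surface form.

The rule targets /s/ (voiceless alveolar fricative), which sits before the trigger /ʐ/ (voiced).
Changing only its voicing to voiced gives [z] — the voiced alveolar fricative.
At the second juncture, /q/ likewise becomes [ɢ] adjacent to /ɣ/.

[dɔzʐəʃʊɢɣaθi]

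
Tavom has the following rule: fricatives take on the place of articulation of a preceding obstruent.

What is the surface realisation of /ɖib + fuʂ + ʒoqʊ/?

[ɖibɸuʂʐoqʊ]

/f/ is a voiceless labiodental fricative. The preceding trigger /b/ is bilabial, so /f/ must become bilabial as well.
Changing only its place to bilabial gives [ɸ] — the voiceless bilabial fricative.
The same rule applies at the second boundary: /ʒ/ → [ʐ] next to /ʂ/.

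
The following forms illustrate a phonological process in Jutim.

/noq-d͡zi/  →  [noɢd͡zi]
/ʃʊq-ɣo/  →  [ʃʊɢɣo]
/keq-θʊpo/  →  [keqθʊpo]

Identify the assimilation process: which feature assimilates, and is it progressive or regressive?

regressive voicing assimilation

Underlying /q/ is realised as [ɢ] next to /d͡z/; /d͡z/ itself does not change.
The change voiceless → voiced matches the voicing of the following /d͡z/, identifying this as voicing assimilation.
Place and manner are unchanged, so the assimilation is partial, not total.
Checking the remaining alternation: /q/ → [ɢ] before /ɣ/ (voiceless → voiced, matching voiced) — only voicing changes, and always toward the following segment.
Nothing changes in [keqθʊpo]: there the adjacent consonants already agree in voicing (/q/ and /θ/ are both voiceless), so this form is consistent with the same rule.
Since the segment that changes precedes the conditioning segment, the assimilation is regressive.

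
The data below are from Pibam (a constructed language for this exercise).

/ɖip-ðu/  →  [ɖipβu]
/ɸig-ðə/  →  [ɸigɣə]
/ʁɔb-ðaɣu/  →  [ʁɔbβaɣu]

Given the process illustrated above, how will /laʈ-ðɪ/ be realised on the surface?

[laʈʐɪ]

The data show progressive place assimilation: /ð/ → [β] after /p/; /ð/ → [ɣ] after /g/; /ð/ → [β] after /b/. In each pair only place changes, matching the preceding consonant, while manner and voice stay constant.
The rule targets /ð/ (voiced dental fricative), which sits after the trigger /ʈ/ (retroflex).
A voiced retroflex fricative is [ʐ], so the surface segment is [ʐ].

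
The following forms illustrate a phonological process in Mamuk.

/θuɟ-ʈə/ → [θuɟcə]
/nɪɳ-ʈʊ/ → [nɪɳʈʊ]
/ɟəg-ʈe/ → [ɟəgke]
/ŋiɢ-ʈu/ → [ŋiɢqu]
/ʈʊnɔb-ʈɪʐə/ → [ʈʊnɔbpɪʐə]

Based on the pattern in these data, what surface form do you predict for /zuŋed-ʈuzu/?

[zuŋedtuzu]

The data show progressive place assimilation: /ʈ/ → [c] after /ɟ/; /ʈ/ → [k] after /g/; /ʈ/ → [q] after /ɢ/; /ʈ/ → [p] after /b/. In each pair only place changes, matching the preceding consonant, while manner and voice stay constant.
No alternation appears in [nɪɳʈʊ]: there the adjacent consonants already agree in place (/ʈ/ and /ɳ/ are both retroflex), so this form is consistent with the same rule.
The rule targets /ʈ/ (voiceless retroflex stop), which sits after the trigger /d/ (alveolar).
The voiceless alveolar stop is [t], so /ʈ/ → [t].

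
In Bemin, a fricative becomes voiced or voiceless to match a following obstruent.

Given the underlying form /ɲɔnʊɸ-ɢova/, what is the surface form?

[ɲɔnʊβɢova]

The rule targets /ɸ/ (voiceless bilabial fricative), which sits before the trigger /ɢ/ (voiced).
Changing only its voicing to voiced gives [β] — the voiced bilabial fricative.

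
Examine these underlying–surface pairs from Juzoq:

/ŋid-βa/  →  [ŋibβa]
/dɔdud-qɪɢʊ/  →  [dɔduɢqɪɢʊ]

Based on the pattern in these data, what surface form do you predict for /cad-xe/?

[cagxe]

The data show regressive place assimilation: /d/ → [b] before /β/; /d/ → [ɢ] before /q/. In each pair only place changes, matching the following consonant, while manner and voice stay constant.
/d/ is a voiced alveolar stop. The following trigger /x/ is velar, so /d/ must become velar as well.
A voiced velar stop is [g], so the surface segment is [g].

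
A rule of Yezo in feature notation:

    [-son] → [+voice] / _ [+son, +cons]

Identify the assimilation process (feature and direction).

The structural change is [+voice], and the conditioning segment [+son, +cons] (a sonorant consonant) is itself voiced, so the target comes to share the voicing of its neighbour — voicing assimilation.
Since the environment is written after the underscore, the trigger follows the target; the direction is regressive.

regressive voicing assimilation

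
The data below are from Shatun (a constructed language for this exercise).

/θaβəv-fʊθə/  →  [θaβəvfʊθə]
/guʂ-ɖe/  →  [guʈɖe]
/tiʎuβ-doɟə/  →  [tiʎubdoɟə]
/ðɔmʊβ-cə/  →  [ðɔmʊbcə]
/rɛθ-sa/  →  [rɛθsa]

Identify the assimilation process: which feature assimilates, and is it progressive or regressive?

Comparing underlying and surface forms, /ʂ/ → [ʈ] is the alternation; the neighbouring /ɖ/ is constant.
The change fricative → stop matches the manner of the following /ɖ/, identifying this as manner assimilation.
Place and voice are unchanged, so the assimilation is partial, not total.
The other alternating forms pattern the same way: /β/ → [b] before /d/ (fricative → stop, matching a stop); /β/ → [b] before /c/ (fricative → stop, matching a stop) — only manner changes, and always toward the following segment.
Nothing changes in [θaβəvfʊθə], [rɛθsa]: there the adjacent consonants already agree in manner (/v/ and /f/ are both fricatives; /θ/ and /s/ are both fricatives), so these forms are consistent with the same rule.
Since the segment that changes precedes the conditioning segment, the assimilation is regressive.

regressive manner assimilation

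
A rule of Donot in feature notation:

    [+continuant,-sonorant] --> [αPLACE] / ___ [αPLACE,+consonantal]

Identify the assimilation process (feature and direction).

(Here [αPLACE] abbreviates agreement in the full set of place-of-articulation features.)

The rule copies the place features (abbreviated [PLACE]) from the environment onto the target, so the assimilating feature is place.
Since the environment is written after the underscore, the trigger follows the target; the direction is regressive.

regressive place assimilation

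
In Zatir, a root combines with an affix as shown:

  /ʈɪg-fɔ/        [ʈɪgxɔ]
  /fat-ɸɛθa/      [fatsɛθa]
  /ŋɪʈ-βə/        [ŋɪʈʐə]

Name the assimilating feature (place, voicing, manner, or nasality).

The segment that alternates is /f/, which surfaces as [x] when adjacent to /g/.
/f/ is labiodental while /g/ is velar; the output [x] is velar, matching the trigger — so the feature that spreads is place.
The same holds elsewhere in the data: /ɸ/ → [s] after /t/ (bilabial → alveolar, matching alveolar); /β/ → [ʐ] after /ʈ/ (bilabial → retroflex, matching retroflex) — only place changes, and always toward the preceding segment.

place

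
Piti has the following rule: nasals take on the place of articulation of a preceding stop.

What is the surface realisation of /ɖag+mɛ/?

The rule targets /m/ (voiced bilabial nasal), which sits after the trigger /g/ (velar).
A voiced velar nasal is [ŋ], so the surface segment is [ŋ].

[ɖagŋɛ]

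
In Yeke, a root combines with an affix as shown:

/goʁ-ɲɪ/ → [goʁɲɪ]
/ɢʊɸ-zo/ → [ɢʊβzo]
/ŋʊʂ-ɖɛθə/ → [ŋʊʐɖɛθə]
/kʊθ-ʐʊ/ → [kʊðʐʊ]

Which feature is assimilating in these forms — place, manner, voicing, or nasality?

voicing

Comparing underlying and surface forms, /ɸ/ → [β] is the alternation; the neighbouring /z/ is constant.
/ɸ/ is voiceless while /z/ is voiced; the output [β] is voiced, matching the trigger — so the feature that spreads is voicing.
The other alternating forms pattern the same way: /ʂ/ → [ʐ] before /ɖ/ (voiceless → voiced, matching voiced); /θ/ → [ð] before /ʐ/ (voiceless → voiced, matching voiced) — only voicing changes, and always toward the following segment.
Nothing changes in [goʁɲɪ]: there the adjacent consonants already agree in voicing (/ʁ/ and /ɲ/ are both voiced), so this form is consistent with the same rule.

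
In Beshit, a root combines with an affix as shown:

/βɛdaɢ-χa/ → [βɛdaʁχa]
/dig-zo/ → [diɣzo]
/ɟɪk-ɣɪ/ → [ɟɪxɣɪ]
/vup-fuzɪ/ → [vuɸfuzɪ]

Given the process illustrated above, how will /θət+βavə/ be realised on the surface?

The data show regressive manner assimilation: /ɢ/ → [ʁ] before /χ/; /g/ → [ɣ] before /z/; /k/ → [x] before /ɣ/; /p/ → [ɸ] before /f/. In each pair only manner changes, matching the following consonant, while place and voice stay constant.
/t/ is a voiceless alveolar stop. The following trigger /β/ is a fricative, so /t/ must become a fricative as well.
A voiceless alveolar fricative is [s], so the surface segment is [s].

[θəsβavə]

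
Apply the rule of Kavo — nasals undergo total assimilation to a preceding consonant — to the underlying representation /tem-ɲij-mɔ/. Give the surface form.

/ɲ/ is the segment targeted by the rule; it sits immediately after /m/, so it assimilates completely and surfaces as [m].
The same rule applies at the second boundary: /m/ → [j] next to /j/.

[temmijjɔ]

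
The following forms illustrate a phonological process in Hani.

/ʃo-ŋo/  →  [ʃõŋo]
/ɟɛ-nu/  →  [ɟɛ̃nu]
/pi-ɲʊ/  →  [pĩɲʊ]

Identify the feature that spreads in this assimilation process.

The vowel /o/ surfaces as nasalised [õ] next to the following nasal /ŋ/ — it has acquired the [+nasal] feature of its neighbour.
Likewise in the remaining data: /ɛ/ → [ɛ̃] before /n/; /i/ → [ĩ] before /ɲ/ — each time a vowel is nasalised next to a following nasal.

nasality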